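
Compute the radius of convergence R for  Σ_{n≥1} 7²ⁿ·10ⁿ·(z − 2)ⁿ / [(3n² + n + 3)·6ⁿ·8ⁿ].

R = 24/245

By the ratio test, |a_{n+1}/a_n| = [(3n² + n + 3)/(3(n+1)² + (n+1) + 3)] · 49·10/(6·8) → 245/24.
Convergence for |z − 2| · 245/24 < 1, i.e. |z − 2| < 24/245. So R = 24/245.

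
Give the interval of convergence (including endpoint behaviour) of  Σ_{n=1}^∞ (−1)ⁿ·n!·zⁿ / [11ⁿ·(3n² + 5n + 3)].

Apply the ratio test: |a_{n+1}| / |a_n| = (n+1) · 1/11 · (3n² + 5n + 3)/(3(n+1)² + 5(n+1) + 3), which tends to ∞ as n → ∞.
The ratio grows without bound, so the series diverges whenever z ≠ 0; it converges only at z = 0. R = 0.

{0}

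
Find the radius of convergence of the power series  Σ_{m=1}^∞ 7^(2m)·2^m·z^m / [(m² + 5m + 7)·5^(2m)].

R = 25/98

Apply the ratio test: |a_{m+1}| / |a_m| = [(m² + 5m + 7)/((m+1)² + 5(m+1) + 7)] · 49·2/25, which tends to 98/25 as m → ∞.
Convergence for |z| · 98/25 < 1, i.e. |z| < 25/98. So R = 25/98.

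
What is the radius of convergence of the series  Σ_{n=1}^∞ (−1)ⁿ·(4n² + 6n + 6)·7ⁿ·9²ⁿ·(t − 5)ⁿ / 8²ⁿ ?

R = 64/567

The ratio of consecutive coefficients is [(4(n+1)² + 6(n+1) + 6)/(4n² + 6n + 6)] · 7·81/64 → 567/64.
Convergence for |t − 5| · 567/64 < 1, i.e. |t − 5| < 64/567. So R = 64/567.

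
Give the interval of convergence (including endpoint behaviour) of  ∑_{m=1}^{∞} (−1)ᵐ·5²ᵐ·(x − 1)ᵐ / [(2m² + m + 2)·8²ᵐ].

[-39/25, 89/25]

By the ratio test, |a_{m+1}/a_m| = [(2m² + m + 2)/(2(m+1)² + (m+1) + 2)] · 25/64 → 25/64.
Convergence for |x − 1| · 25/64 < 1, i.e. |x − 1| < 64/25. So R = 64/25.
Endpoint x = 89/25: the terms are on the order of 1/m², so the series converges absolutely by comparison with the p-series (p = 2 > 1).
Check x = -39/25: absolute convergence follows by limit comparison with Σ 1/m².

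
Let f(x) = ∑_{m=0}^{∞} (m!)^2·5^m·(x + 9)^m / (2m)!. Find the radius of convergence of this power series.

The ratio of consecutive coefficients is (m+1)²/[(2m+1)·(2m+2)] · 5 → 5/4.
Convergence for |x + 9| · 5/4 < 1, i.e. |x + 9| < 4/5. So R = 4/5.

R = 4/5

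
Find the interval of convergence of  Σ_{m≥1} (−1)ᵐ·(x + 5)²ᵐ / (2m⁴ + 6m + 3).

The ratio of consecutive coefficients is (2m⁴ + 6m + 3)/(2(m+1)⁴ + 6(m+1) + 3) → 1.
Successive powers of (x + 5) differ by 2, so the series converges when |x + 5|² · 1 < 1, i.e. |x + 5| < √(1) = 1. So R = 1.
Check x = -4: absolute convergence follows by limit comparison with Σ 1/m⁴.
When x = -6, the series is dominated by a constant times Σ 1/m⁴, which converges (p = 4 > 1).

[-6, -4]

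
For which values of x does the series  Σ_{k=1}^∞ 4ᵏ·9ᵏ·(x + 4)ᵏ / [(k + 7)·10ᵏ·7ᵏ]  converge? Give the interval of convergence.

[-107/18, -37/18)

Apply the ratio test: |a_{k+1}| / |a_k| = [(k + 7)/((k+1) + 7)] · 4·9/(10·7), which tends to 18/35 as k → ∞.
Convergence for |x + 4| · 18/35 < 1, i.e. |x + 4| < 35/18. So R = 35/18.
When x = -37/18, comparison with the harmonic series Σ 1/k shows the series diverges.
Endpoint x = -107/18: the terms alternate in sign and decrease monotonically to 0 in absolute value (size ~ c/k), so the alternating series test gives convergence.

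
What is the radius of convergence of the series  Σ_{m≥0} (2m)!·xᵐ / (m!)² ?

By the ratio test, |a_{m+1}/a_m| = (2m+1)·(2m+2)/(m+1)² → 4.
Thus R = 1/(4) = 1/4.

R = 1/4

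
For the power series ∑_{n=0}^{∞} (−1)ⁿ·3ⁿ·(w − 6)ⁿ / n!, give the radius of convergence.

By the ratio test, |a_{n+1}/a_n| = 3 · 1/(n+1) → 0.
The limit is 0, so the series converges for all w; R = ∞.

R = ∞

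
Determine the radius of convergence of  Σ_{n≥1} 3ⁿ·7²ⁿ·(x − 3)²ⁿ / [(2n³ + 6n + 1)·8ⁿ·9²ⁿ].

Ratio test: |a_{n+1}/a_n| = [(2n³ + 6n + 1)/(2(n+1)³ + 6(n+1) + 1)] · 3·49/(8·81) → 49/216 as n → ∞.
Successive powers of (x − 3) differ by 2, so the series converges when |x − 3|² · 49/216 < 1, i.e. |x − 3| < √(216/49). So R = 6√6/7.

R = 6√6/7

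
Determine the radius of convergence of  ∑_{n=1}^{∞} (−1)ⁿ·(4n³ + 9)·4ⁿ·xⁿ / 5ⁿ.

R = 5/4

The ratio of consecutive coefficients is [(4(n+1)³ + 9)/(4n³ + 9)] · 4/5 → 4/5.
The series converges when 4/5 · |x| < 1, giving R = 5/4.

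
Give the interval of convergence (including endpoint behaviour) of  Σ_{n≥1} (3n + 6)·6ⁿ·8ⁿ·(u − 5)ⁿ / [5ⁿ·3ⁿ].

(75/16, 85/16)

The ratio of consecutive coefficients is [(3(n+1) + 6)/(3n + 6)] · 6·8/(5·3) → 16/5.
Thus R = 1/(16/5) = 5/16.
When u = 85/16, the n-th term does not approach 0; divergence by the term test.
When u = 75/16, the terms do not tend to 0, so the series diverges.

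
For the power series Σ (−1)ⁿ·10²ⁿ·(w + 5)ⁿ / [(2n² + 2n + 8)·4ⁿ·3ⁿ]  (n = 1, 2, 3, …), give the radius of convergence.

R = 3/25

The ratio of consecutive coefficients is [(2n² + 2n + 8)/(2(n+1)² + 2(n+1) + 8)] · 100/(4·3) → 25/3.
Convergence for |w + 5| · 25/3 < 1, i.e. |w + 5| < 3/25. So R = 3/25.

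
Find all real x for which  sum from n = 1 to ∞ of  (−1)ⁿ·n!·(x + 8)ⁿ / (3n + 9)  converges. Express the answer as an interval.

{-8}

Apply the ratio test: |a_{n+1}| / |a_n| = (n+1) · (3n + 9)/(3(n+1) + 9), which tends to ∞ as n → ∞.
Since the ratio → ∞, the series diverges for every x ≠ -8, and R = 0.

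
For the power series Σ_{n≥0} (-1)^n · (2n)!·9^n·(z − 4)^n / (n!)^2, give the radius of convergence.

Ratio test: |a_{n+1}/a_n| = (2n+1)·(2n+2)/(n+1)² · 9 → 36 as n → ∞.
Hence the series converges for |z − 4| < 1/(36) = 1/36, so the radius of convergence is 1/36.

R = 1/36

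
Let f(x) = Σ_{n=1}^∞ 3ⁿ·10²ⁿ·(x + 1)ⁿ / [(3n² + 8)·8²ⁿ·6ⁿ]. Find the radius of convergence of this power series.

Ratio test: |a_{n+1}/a_n| = [(3n² + 8)/(3(n+1)² + 8)] · 3·100/(64·6) → 25/32 as n → ∞.
Convergence for |x + 1| · 25/32 < 1, i.e. |x + 1| < 32/25. So R = 32/25.

R = 32/25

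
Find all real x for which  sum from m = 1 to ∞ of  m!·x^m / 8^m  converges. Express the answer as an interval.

The ratio of consecutive coefficients is (m+1) · 1/8 → ∞.
The terms grow without bound for any x ≠ 0, so R = 0 (convergence only at x = 0).

{0}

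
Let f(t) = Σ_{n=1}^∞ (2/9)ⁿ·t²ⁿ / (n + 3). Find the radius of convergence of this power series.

By the ratio test, |a_{n+1}/a_n| = [(n + 3)/((n+1) + 3)] · 2/9 → 2/9.
Since the exponent of t increases by 2 each term, convergence requires |t|² < 9/2, hence R = 3√2/2.

R = 3√2/2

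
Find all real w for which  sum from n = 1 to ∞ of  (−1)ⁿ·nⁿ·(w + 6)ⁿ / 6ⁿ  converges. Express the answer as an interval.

Root test: |a_n|^(1/n) = n/6 → ∞.
Since the n-th root of |a_n| is unbounded, the series converges only at w = -6; R = 0.

{-6}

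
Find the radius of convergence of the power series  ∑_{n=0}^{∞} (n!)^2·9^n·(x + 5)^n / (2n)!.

R = 4/9

Ratio test: |a_{n+1}/a_n| = (n+1)²/[(2n+1)·(2n+2)] · 9 → 9/4 as n → ∞.
Hence the series converges for |x + 5| < 1/(9/4) = 4/9, so the radius of convergence is 4/9.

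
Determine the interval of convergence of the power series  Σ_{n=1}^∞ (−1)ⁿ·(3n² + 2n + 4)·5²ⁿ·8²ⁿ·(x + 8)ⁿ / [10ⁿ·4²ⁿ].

(-81/10, -79/10)

Apply the ratio test: |a_{n+1}| / |a_n| = [(3(n+1)² + 2(n+1) + 4)/(3n² + 2n + 4)] · 25·64/(10·16), which tends to 10 as n → ∞.
Convergence for |x + 8| · 10 < 1, i.e. |x + 8| < 1/10. So R = 1/10.
At x = -79/10: the n-th term does not approach 0; divergence by the term test.
At x = -81/10: the n-th term does not approach 0; divergence by the term test.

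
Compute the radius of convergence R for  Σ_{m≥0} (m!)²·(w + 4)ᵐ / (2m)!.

R = 4

Apply the ratio test: |a_{m+1}| / |a_m| = (m+1)²/[(2m+1)·(2m+2)], which tends to 1/4 as m → ∞.
Convergence for |w + 4| · 1/4 < 1, i.e. |w + 4| < 4. So R = 4.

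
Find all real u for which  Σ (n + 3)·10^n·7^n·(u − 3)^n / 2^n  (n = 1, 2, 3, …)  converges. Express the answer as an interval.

(104/35, 106/35)

By the ratio test, |a_{n+1}/a_n| = [((n+1) + 3)/(n + 3)] · 10·7/2 → 35.
The series converges when 35 · |u − 3| < 1, giving R = 1/35.
Check u = 106/35: the n-th term does not approach 0; divergence by the term test.
Check u = 104/35: the terms have absolute value of order n, which does not tend to 0, so the series diverges by the divergence test.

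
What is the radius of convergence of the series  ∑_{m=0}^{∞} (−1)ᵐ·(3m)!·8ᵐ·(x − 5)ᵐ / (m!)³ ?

Apply the ratio test: |a_{m+1}| / |a_m| = (3m+1)·(3m+2)·(3m+3)/(m+1)³ · 8, which tends to 216 as m → ∞.
Convergence for |x − 5| · 216 < 1, i.e. |x − 5| < 1/216. So R = 1/216.

R = 1/216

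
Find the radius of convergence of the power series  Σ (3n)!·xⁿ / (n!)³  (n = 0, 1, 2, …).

The ratio of consecutive coefficients is (3n+1)·(3n+2)·(3n+3)/(n+1)³ → 27.
Convergence for |x| · 27 < 1, i.e. |x| < 1/27. So R = 1/27.

R = 1/27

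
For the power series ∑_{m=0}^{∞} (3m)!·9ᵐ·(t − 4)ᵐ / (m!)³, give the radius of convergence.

The ratio of consecutive coefficients is (3m+1)·(3m+2)·(3m+3)/(m+1)³ · 9 → 243.
Hence the series converges for |t − 4| < 1/(243) = 1/243, so the radius of convergence is 1/243.

R = 1/243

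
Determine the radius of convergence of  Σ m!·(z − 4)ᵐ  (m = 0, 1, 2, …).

R = 0

Apply the ratio test: |a_{m+1}| / |a_m| = (m+1), which tends to ∞ as m → ∞.
The ratio grows without bound, so the series diverges whenever (z − 4) ≠ 0; it converges only at z = 4. R = 0.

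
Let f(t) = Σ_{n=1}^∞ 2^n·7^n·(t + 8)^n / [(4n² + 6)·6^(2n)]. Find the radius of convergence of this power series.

R = 18/7

Ratio test: |a_{n+1}/a_n| = [(4n² + 6)/(4(n+1)² + 6)] · 2·7/36 → 7/18 as n → ∞.
The series converges when 7/18 · |t + 8| < 1, giving R = 18/7.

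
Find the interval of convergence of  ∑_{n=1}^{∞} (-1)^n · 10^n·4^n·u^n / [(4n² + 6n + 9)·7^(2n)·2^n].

The ratio of consecutive coefficients is [(4n² + 6n + 9)/(4(n+1)² + 6(n+1) + 9)] · 10·4/(49·2) → 20/49.
Thus R = 1/(20/49) = 49/20.
When u = 49/20, the terms are on the order of 1/n², so the series converges absolutely by comparison with the p-series (p = 2 > 1).
When u = -49/20, the terms are on the order of 1/n², so the series converges absolutely by comparison with the p-series (p = 2 > 1).

[-49/20, 49/20]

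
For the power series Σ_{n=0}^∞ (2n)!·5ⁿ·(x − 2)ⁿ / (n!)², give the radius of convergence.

The ratio of consecutive coefficients is (2n+1)·(2n+2)/(n+1)² · 5 → 20.
The series converges when 20 · |x − 2| < 1, giving R = 1/20.

R = 1/20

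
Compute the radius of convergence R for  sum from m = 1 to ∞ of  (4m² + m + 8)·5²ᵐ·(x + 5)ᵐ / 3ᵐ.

R = 3/25

By the ratio test, |a_{m+1}/a_m| = [(4(m+1)² + (m+1) + 8)/(4m² + m + 8)] · 25/3 → 25/3.
Thus R = 1/(25/3) = 3/25.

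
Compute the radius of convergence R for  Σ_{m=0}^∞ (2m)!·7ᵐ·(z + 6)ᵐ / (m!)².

R = 1/28

The ratio of consecutive coefficients is (2m+1)·(2m+2)/(m+1)² · 7 → 28.
Hence the series converges for |z + 6| < 1/(28) = 1/28, so the radius of convergence is 1/28.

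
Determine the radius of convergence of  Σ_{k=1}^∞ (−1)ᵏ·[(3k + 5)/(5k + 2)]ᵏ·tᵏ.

By the Cauchy root test, |a_k|^(1/k) = (3k + 5)/(5k + 2) → 3/5.
Hence the series converges for |t| < 1/(3/5) = 5/3, so the radius of convergence is 5/3.

R = 5/3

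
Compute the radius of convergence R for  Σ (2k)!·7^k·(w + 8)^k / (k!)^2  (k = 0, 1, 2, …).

Ratio test: |a_{k+1}/a_k| = (2k+1)·(2k+2)/(k+1)² · 7 → 28 as k → ∞.
Thus R = 1/(28) = 1/28.

R = 1/28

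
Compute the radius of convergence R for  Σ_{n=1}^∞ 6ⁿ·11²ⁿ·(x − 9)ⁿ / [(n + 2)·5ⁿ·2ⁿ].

R = 5/363

By the ratio test, |a_{n+1}/a_n| = [(n + 2)/((n+1) + 2)] · 6·121/(5·2) → 363/5.
Convergence for |x − 9| · 363/5 < 1, i.e. |x − 9| < 5/363. So R = 5/363.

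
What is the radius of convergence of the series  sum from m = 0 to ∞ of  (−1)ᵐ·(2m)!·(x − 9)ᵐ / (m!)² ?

The ratio of consecutive coefficients is (2m+1)·(2m+2)/(m+1)² → 4.
Thus R = 1/(4) = 1/4.

R = 1/4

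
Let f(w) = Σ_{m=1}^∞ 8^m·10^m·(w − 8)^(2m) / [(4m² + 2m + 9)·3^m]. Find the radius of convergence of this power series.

R = √15/20

Ratio test: |a_{m+1}/a_m| = [(4m² + 2m + 9)/(4(m+1)² + 2(m+1) + 9)] · 8·10/3 → 80/3 as m → ∞.
Successive powers of (w − 8) differ by 2, so the series converges when |w − 8|² · 80/3 < 1, i.e. |w − 8| < √(3/80). So R = √15/20.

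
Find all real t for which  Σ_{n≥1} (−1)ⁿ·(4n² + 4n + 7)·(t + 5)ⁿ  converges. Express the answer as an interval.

(-6, -4)

By the ratio test, |a_{n+1}/a_n| = (4(n+1)² + 4(n+1) + 7)/(4n² + 4n + 7) → 1.
Convergence for |t + 5| < 1, so R = 1.
Endpoint t = -4: the terms have absolute value of order n², which does not tend to 0, so the series diverges by the divergence test.
Endpoint t = -6: the n-th term does not approach 0; divergence by the term test.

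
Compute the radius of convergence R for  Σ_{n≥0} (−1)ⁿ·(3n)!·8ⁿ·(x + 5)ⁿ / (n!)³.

R = 1/216

By the ratio test, |a_{n+1}/a_n| = (3n+1)·(3n+2)·(3n+3)/(n+1)³ · 8 → 216.
Hence the series converges for |x + 5| < 1/(216) = 1/216, so the radius of convergence is 1/216.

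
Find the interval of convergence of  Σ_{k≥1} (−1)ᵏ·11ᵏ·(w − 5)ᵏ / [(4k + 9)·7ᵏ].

The ratio of consecutive coefficients is [(4k + 9)/(4(k+1) + 9)] · 11/7 → 11/7.
The series converges when 11/7 · |w − 5| < 1, giving R = 7/11.
Check w = 62/11: convergence follows from the alternating series test (terms decrease monotonically to 0).
Endpoint w = 48/11: comparison with the harmonic series Σ 1/k shows the series diverges.

(48/11, 62/11]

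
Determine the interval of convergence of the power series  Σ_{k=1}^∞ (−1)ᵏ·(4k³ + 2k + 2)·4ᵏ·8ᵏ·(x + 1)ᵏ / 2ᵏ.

(-17/16, -15/16)

The ratio of consecutive coefficients is [(4(k+1)³ + 2(k+1) + 2)/(4k³ + 2k + 2)] · 4·8/2 → 16.
Hence the series converges for |x + 1| < 1/(16) = 1/16, so the radius of convergence is 1/16.
Endpoint x = -15/16: the terms have absolute value of order k³, which does not tend to 0, so the series diverges by the divergence test.
Check x = -17/16: the terms do not tend to 0, so the series diverges.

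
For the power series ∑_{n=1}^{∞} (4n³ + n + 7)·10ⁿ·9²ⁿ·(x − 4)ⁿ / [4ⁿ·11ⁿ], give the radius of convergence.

R = 22/405

Ratio test: |a_{n+1}/a_n| = [(4(n+1)³ + (n+1) + 7)/(4n³ + n + 7)] · 10·81/(4·11) → 405/22 as n → ∞.
The series converges when 405/22 · |x − 4| < 1, giving R = 22/405.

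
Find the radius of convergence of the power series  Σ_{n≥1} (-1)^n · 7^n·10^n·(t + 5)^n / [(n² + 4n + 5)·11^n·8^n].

By the ratio test, |a_{n+1}/a_n| = [(n² + 4n + 5)/((n+1)² + 4(n+1) + 5)] · 7·10/(11·8) → 35/44.
The series converges when 35/44 · |t + 5| < 1, giving R = 44/35.

R = 44/35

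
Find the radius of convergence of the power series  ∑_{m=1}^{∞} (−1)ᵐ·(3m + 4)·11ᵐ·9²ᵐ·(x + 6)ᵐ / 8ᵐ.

R = 8/891

Ratio test: |a_{m+1}/a_m| = [(3(m+1) + 4)/(3m + 4)] · 11·81/8 → 891/8 as m → ∞.
Hence the series converges for |x + 6| < 1/(891/8) = 8/891, so the radius of convergence is 8/891.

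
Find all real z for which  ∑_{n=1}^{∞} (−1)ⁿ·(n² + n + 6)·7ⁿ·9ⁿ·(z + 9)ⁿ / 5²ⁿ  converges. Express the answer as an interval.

Ratio test: |a_{n+1}/a_n| = [((n+1)² + (n+1) + 6)/(n² + n + 6)] · 7·9/25 → 63/25 as n → ∞.
Convergence for |z + 9| · 63/25 < 1, i.e. |z + 9| < 25/63. So R = 25/63.
When z = -542/63, the terms do not tend to 0, so the series diverges.
When z = -592/63, the terms have absolute value of order n², which does not tend to 0, so the series diverges by the divergence test.

(-592/63, -542/63)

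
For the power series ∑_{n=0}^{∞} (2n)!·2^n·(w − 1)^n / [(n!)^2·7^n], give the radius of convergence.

R = 7/8

By the ratio test, |a_{n+1}/a_n| = (2n+1)·(2n+2)/(n+1)² · 2/7 → 8/7.
Thus R = 1/(8/7) = 7/8.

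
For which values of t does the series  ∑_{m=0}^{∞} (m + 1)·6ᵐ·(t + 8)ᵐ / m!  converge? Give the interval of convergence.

Ratio test: |a_{m+1}/a_m| = ((m+1) + 1)/(m + 1) · 6 · 1/(m+1) → 0 as m → ∞.
The limit is 0, so the series converges for all t; R = ∞.

(−∞, ∞)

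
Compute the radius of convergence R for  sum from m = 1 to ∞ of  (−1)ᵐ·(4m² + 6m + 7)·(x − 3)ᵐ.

R = 1

Apply the ratio test: |a_{m+1}| / |a_m| = (4(m+1)² + 6(m+1) + 7)/(4m² + 6m + 7), which tends to 1 as m → ∞.
So the series converges when |x − 3| < 1 and diverges when |x − 3| > 1; R = 1.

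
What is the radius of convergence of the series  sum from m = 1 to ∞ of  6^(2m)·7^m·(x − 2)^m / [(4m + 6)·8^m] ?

The ratio of consecutive coefficients is [(4m + 6)/(4(m+1) + 6)] · 36·7/8 → 63/2.
Thus R = 1/(63/2) = 2/63.

R = 2/63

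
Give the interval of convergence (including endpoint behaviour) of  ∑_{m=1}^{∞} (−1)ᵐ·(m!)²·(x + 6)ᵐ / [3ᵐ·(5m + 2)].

{-6}

By the ratio test, |a_{m+1}/a_m| = (m+1)² · 1/3 · (5m + 2)/(5(m+1) + 2) → ∞.
Since the ratio → ∞, the series diverges for every x ≠ -6, and R = 0.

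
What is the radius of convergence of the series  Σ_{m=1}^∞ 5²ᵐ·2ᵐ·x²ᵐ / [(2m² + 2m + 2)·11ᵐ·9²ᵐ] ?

R = 9√22/10

By the ratio test, |a_{m+1}/a_m| = [(2m² + 2m + 2)/(2(m+1)² + 2(m+1) + 2)] · 25·2/(11·81) → 50/891.
Since the exponent of x increases by 2 each term, convergence requires |x|² < 891/50, hence R = 9√22/10.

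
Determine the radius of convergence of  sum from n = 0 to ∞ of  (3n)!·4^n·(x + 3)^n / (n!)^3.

R = 1/108

The ratio of consecutive coefficients is (3n+1)·(3n+2)·(3n+3)/(n+1)³ · 4 → 108.
Hence the series converges for |x + 3| < 1/(108) = 1/108, so the radius of convergence is 1/108.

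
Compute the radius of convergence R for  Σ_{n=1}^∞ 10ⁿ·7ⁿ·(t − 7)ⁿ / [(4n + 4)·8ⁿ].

Ratio test: |a_{n+1}/a_n| = [(4n + 4)/(4(n+1) + 4)] · 10·7/8 → 35/4 as n → ∞.
Convergence for |t − 7| · 35/4 < 1, i.e. |t − 7| < 4/35. So R = 4/35.

R = 4/35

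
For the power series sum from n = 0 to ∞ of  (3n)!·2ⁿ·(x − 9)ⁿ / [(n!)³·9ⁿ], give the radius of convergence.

Apply the ratio test: |a_{n+1}| / |a_n| = (3n+1)·(3n+2)·(3n+3)/(n+1)³ · 2/9, which tends to 6 as n → ∞.
The series converges when 6 · |x − 9| < 1, giving R = 1/6.

R = 1/6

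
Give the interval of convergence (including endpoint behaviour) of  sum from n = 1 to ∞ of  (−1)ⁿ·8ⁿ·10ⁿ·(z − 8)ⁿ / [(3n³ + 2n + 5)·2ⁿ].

[319/40, 321/40]

Ratio test: |a_{n+1}/a_n| = [(3n³ + 2n + 5)/(3(n+1)³ + 2(n+1) + 5)] · 8·10/2 → 40 as n → ∞.
Convergence for |z − 8| · 40 < 1, i.e. |z − 8| < 1/40. So R = 1/40.
Endpoint z = 321/40: the terms are on the order of 1/n³, so the series converges absolutely by comparison with the p-series (p = 3 > 1).
Check z = 319/40: absolute convergence follows by limit comparison with Σ 1/n³.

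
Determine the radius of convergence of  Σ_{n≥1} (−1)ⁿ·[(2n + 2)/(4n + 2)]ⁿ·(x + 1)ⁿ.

R = 2

Applying the root test, |a_n|^(1/n) = (2n + 2)/(4n + 2) → 1/2.
Convergence for |x + 1| · 1/2 < 1, i.e. |x + 1| < 2. So R = 2.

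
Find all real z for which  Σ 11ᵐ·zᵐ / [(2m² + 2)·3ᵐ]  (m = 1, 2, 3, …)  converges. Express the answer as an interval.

[-3/11, 3/11]

The ratio of consecutive coefficients is [(2m² + 2)/(2(m+1)² + 2)] · 11/3 → 11/3.
The series converges when 11/3 · |z| < 1, giving R = 3/11.
When z = 3/11, absolute convergence follows by limit comparison with Σ 1/m².
At z = -3/11: the series is dominated by a constant times Σ 1/m², which converges (p = 2 > 1).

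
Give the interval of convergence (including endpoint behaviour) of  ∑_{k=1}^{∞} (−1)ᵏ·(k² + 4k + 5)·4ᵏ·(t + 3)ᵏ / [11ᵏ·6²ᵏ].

The ratio of consecutive coefficients is [((k+1)² + 4(k+1) + 5)/(k² + 4k + 5)] · 4/(11·36) → 1/99.
Thus R = 1/(1/99) = 99.
When t = 96, the terms do not tend to 0, so the series diverges.
At t = -102: the k-th term does not approach 0; divergence by the term test.

(-102, 96)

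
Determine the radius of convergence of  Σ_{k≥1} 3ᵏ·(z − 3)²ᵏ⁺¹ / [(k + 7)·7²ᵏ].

R = 7√3/3

Ratio test: |a_{k+1}/a_k| = [(k + 7)/((k+1) + 7)] · 3/49 → 3/49 as k → ∞.
Successive powers of (z − 3) differ by 2, so the series converges when |z − 3|² · 3/49 < 1, i.e. |z − 3| < √(49/3). So R = 7√3/3.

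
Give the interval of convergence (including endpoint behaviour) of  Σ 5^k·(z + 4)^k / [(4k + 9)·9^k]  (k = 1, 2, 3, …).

[-29/5, -11/5)

The ratio of consecutive coefficients is [(4k + 9)/(4(k+1) + 9)] · 5/9 → 5/9.
Thus R = 1/(5/9) = 9/5.
Check z = -11/5: the terms behave like c/k; limit comparison with the harmonic series gives divergence.
When z = -29/5, the terms alternate in sign and decrease monotonically to 0 in absolute value (size ~ c/k), so the alternating series test gives convergence.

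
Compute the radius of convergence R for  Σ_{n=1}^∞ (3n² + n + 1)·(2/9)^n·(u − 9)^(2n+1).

R = 3√2/2

The ratio of consecutive coefficients is [(3(n+1)² + (n+1) + 1)/(3n² + n + 1)] · 2/9 → 2/9.
Writing y = (u − 9)², the series in y has radius 9/2, so |u − 9| < √(9/2) and R = 3√2/2.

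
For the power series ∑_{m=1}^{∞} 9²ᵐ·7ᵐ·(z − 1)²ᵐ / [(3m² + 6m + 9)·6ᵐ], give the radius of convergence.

R = √42/63

By the ratio test, |a_{m+1}/a_m| = [(3m² + 6m + 9)/(3(m+1)² + 6(m+1) + 9)] · 81·7/6 → 189/2.
Since the exponent of (z − 1) increases by 2 each term, convergence requires |z − 1|² < 2/189, hence R = √42/63.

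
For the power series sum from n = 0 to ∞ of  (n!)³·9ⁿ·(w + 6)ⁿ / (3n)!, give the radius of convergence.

The ratio of consecutive coefficients is (n+1)³/[(3n+1)·(3n+2)·(3n+3)] · 9 → 1/3.
Thus R = 1/(1/3) = 3.

R = 3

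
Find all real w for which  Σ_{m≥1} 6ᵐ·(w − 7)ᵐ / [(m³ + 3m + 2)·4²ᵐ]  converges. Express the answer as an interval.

The ratio of consecutive coefficients is [(m³ + 3m + 2)/((m+1)³ + 3(m+1) + 2)] · 6/16 → 3/8.
Convergence for |w − 7| · 3/8 < 1, i.e. |w − 7| < 8/3. So R = 8/3.
When w = 29/3, absolute convergence follows by limit comparison with Σ 1/m³.
Check w = 13/3: absolute convergence follows by limit comparison with Σ 1/m³.

[13/3, 29/3]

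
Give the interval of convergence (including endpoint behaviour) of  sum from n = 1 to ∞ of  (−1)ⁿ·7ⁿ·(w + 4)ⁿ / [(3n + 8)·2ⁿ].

Apply the ratio test: |a_{n+1}| / |a_n| = [(3n + 8)/(3(n+1) + 8)] · 7/2, which tends to 7/2 as n → ∞.
Thus R = 1/(7/2) = 2/7.
Endpoint w = -26/7: the terms alternate in sign and decrease monotonically to 0 in absolute value (size ~ c/n), so the alternating series test gives convergence.
When w = -30/7, the terms behave like c/n; limit comparison with the harmonic series gives divergence.

(-30/7, -26/7]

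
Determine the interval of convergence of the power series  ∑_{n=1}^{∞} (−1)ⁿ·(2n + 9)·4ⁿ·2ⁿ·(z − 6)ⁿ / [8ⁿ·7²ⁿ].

Apply the ratio test: |a_{n+1}| / |a_n| = [(2(n+1) + 9)/(2n + 9)] · 4·2/(8·49), which tends to 1/49 as n → ∞.
Thus R = 1/(1/49) = 49.
Check z = 55: the n-th term does not approach 0; divergence by the term test.
Endpoint z = -43: the terms have absolute value of order n, which does not tend to 0, so the series diverges by the divergence test.

(-43, 55)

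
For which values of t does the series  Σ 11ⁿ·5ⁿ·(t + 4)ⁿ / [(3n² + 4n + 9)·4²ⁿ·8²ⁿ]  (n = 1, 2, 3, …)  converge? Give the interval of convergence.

[-1244/55, 804/55]

Apply the ratio test: |a_{n+1}| / |a_n| = [(3n² + 4n + 9)/(3(n+1)² + 4(n+1) + 9)] · 11·5/(16·64), which tends to 55/1024 as n → ∞.
Thus R = 1/(55/1024) = 1024/55.
Check t = 804/55: the series is dominated by a constant times Σ 1/n², which converges (p = 2 > 1).
At t = -1244/55: the terms are on the order of 1/n², so the series converges absolutely by comparison with the p-series (p = 2 > 1).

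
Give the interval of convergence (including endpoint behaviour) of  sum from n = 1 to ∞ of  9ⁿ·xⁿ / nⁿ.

By the Cauchy root test, |a_n|^(1/n) = 9/n → 0.
The limit is 0 for every x, so R = ∞.

(−∞, ∞)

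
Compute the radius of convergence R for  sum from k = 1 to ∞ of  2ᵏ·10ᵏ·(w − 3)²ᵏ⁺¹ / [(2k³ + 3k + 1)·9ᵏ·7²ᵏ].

Ratio test: |a_{k+1}/a_k| = [(2k³ + 3k + 1)/(2(k+1)³ + 3(k+1) + 1)] · 2·10/(9·49) → 20/441 as k → ∞.
Writing y = (w − 3)², the series in y has radius 441/20, so |w − 3| < √(441/20) and R = 21√5/10.

R = 21√5/10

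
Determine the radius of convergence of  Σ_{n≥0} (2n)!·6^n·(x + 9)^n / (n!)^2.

R = 1/24

Apply the ratio test: |a_{n+1}| / |a_n| = (2n+1)·(2n+2)/(n+1)² · 6, which tends to 24 as n → ∞.
Thus R = 1/(24) = 1/24.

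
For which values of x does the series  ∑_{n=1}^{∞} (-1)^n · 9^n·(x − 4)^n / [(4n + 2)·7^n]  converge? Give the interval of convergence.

By the ratio test, |a_{n+1}/a_n| = [(4n + 2)/(4(n+1) + 2)] · 9/7 → 9/7.
Thus R = 1/(9/7) = 7/9.
Check x = 43/9: the terms alternate in sign and decrease monotonically to 0 in absolute value (size ~ c/n), so the alternating series test gives convergence.
At x = 29/9: comparison with the harmonic series Σ 1/n shows the series diverges.

(29/9, 43/9]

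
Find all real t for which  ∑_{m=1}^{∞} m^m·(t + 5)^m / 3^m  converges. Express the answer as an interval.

{-5}

Root test: |a_m|^(1/m) = m/3 → ∞.
The root grows without bound, so R = 0 (convergence only at t = -5).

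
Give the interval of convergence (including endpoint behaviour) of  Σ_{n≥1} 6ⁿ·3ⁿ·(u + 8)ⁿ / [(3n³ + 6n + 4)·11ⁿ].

Apply the ratio test: |a_{n+1}| / |a_n| = [(3n³ + 6n + 4)/(3(n+1)³ + 6(n+1) + 4)] · 6·3/11, which tends to 18/11 as n → ∞.
The series converges when 18/11 · |u + 8| < 1, giving R = 11/18.
Check u = -133/18: absolute convergence follows by limit comparison with Σ 1/n³.
At u = -155/18: the series is dominated by a constant times Σ 1/n³, which converges (p = 3 > 1).

[-155/18, -133/18]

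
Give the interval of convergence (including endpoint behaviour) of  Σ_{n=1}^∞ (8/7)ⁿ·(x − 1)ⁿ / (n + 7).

The ratio of consecutive coefficients is [(n + 7)/((n+1) + 7)] · 8/7 → 8/7.
Hence the series converges for |x − 1| < 1/(8/7) = 7/8, so the radius of convergence is 7/8.
At x = 15/8: comparison with the harmonic series Σ 1/n shows the series diverges.
At x = 1/8: convergence follows from the alternating series test (terms decrease monotonically to 0).

[1/8, 15/8)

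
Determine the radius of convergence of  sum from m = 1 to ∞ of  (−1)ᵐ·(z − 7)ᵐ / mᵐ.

R = ∞

Root test: |a_m|^(1/m) = 1/m → 0.
Since the m-th root of |a_m| tends to 0, the series converges for all real z; R = ∞.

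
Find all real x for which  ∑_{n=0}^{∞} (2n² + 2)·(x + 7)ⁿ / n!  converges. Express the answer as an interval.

(−∞, ∞)

The ratio of consecutive coefficients is (2(n+1)² + 2)/(2n² + 2) · 1/(n+1) → 0.
Since the limit is 0 < 1 for every x, the series converges on all of ℝ and R = ∞.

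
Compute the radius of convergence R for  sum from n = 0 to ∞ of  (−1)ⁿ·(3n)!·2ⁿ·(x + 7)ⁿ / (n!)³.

The ratio of consecutive coefficients is (3n+1)·(3n+2)·(3n+3)/(n+1)³ · 2 → 54.
Thus R = 1/(54) = 1/54.

R = 1/54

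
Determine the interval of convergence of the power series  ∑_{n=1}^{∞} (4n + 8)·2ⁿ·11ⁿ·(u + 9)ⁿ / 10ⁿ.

The ratio of consecutive coefficients is [(4(n+1) + 8)/(4n + 8)] · 2·11/10 → 11/5.
Hence the series converges for |u + 9| < 1/(11/5) = 5/11, so the radius of convergence is 5/11.
When u = -94/11, the n-th term does not approach 0; divergence by the term test.
When u = -104/11, the terms do not tend to 0, so the series diverges.

(-104/11, -94/11)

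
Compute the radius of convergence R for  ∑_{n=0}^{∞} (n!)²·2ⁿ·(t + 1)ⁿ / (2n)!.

R = 2

Ratio test: |a_{n+1}/a_n| = (n+1)²/[(2n+1)·(2n+2)] · 2 → 1/2 as n → ∞.
Convergence for |t + 1| · 1/2 < 1, i.e. |t + 1| < 2. So R = 2.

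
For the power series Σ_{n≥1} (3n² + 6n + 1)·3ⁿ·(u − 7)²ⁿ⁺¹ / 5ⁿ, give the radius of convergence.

Ratio test: |a_{n+1}/a_n| = [(3(n+1)² + 6(n+1) + 1)/(3n² + 6n + 1)] · 3/5 → 3/5 as n → ∞.
Since the exponent of (u − 7) increases by 2 each term, convergence requires |u − 7|² < 5/3, hence R = √15/3.

R = √15/3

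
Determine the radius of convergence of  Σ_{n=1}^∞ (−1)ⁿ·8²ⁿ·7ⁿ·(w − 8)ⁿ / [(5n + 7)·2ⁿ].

The ratio of consecutive coefficients is [(5n + 7)/(5(n+1) + 7)] · 64·7/2 → 224.
The series converges when 224 · |w − 8| < 1, giving R = 1/224.

R = 1/224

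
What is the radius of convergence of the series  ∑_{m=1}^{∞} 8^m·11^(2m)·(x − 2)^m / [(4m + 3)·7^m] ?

The ratio of consecutive coefficients is [(4m + 3)/(4(m+1) + 3)] · 8·121/7 → 968/7.
Convergence for |x − 2| · 968/7 < 1, i.e. |x − 2| < 7/968. So R = 7/968.

R = 7/968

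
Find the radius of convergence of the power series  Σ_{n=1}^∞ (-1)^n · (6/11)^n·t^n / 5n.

R = 11/6

By the ratio test, |a_{n+1}/a_n| = [5n/5(n+1)] · 6/11 → 6/11.
Thus R = 1/(6/11) = 11/6.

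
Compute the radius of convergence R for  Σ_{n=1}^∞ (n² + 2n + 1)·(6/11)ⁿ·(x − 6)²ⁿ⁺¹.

The ratio of consecutive coefficients is [((n+1)² + 2(n+1) + 1)/(n² + 2n + 1)] · 6/11 → 6/11.
Writing y = (x − 6)², the series in y has radius 11/6, so |x − 6| < √(11/6) and R = √66/6.

R = √66/6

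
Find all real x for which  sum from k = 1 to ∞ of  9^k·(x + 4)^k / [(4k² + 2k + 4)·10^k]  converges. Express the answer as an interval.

Apply the ratio test: |a_{k+1}| / |a_k| = [(4k² + 2k + 4)/(4(k+1)² + 2(k+1) + 4)] · 9/10, which tends to 9/10 as k → ∞.
The series converges when 9/10 · |x + 4| < 1, giving R = 10/9.
At x = -26/9: the series is dominated by a constant times Σ 1/k², which converges (p = 2 > 1).
Endpoint x = -46/9: absolute convergence follows by limit comparison with Σ 1/k².

[-46/9, -26/9]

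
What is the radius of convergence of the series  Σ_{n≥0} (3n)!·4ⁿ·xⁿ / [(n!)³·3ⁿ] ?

R = 1/36

The ratio of consecutive coefficients is (3n+1)·(3n+2)·(3n+3)/(n+1)³ · 4/3 → 36.
Thus R = 1/(36) = 1/36.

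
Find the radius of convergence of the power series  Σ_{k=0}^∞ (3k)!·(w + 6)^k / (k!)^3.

R = 1/27

The ratio of consecutive coefficients is (3k+1)·(3k+2)·(3k+3)/(k+1)³ → 27.
Convergence for |w + 6| · 27 < 1, i.e. |w + 6| < 1/27. So R = 1/27.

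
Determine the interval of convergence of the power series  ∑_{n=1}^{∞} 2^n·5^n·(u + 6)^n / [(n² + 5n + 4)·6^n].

[-33/5, -27/5]

Apply the ratio test: |a_{n+1}| / |a_n| = [(n² + 5n + 4)/((n+1)² + 5(n+1) + 4)] · 2·5/6, which tends to 5/3 as n → ∞.
The series converges when 5/3 · |u + 6| < 1, giving R = 3/5.
Endpoint u = -27/5: the series is dominated by a constant times Σ 1/n², which converges (p = 2 > 1).
When u = -33/5, the series is dominated by a constant times Σ 1/n², which converges (p = 2 > 1).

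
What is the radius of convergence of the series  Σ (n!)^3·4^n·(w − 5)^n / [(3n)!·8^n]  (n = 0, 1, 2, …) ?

Ratio test: |a_{n+1}/a_n| = (n+1)³/[(3n+1)·(3n+2)·(3n+3)] · 4/8 → 1/54 as n → ∞.
Thus R = 1/(1/54) = 54.

R = 54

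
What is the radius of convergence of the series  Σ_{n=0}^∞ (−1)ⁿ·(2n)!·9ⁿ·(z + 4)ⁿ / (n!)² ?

R = 1/36

Apply the ratio test: |a_{n+1}| / |a_n| = (2n+1)·(2n+2)/(n+1)² · 9, which tends to 36 as n → ∞.
Convergence for |z + 4| · 36 < 1, i.e. |z + 4| < 1/36. So R = 1/36.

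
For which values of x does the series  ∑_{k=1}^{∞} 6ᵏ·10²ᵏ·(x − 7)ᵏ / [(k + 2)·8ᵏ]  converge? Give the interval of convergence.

[524/75, 526/75)

By the ratio test, |a_{k+1}/a_k| = [(k + 2)/((k+1) + 2)] · 6·100/8 → 75.
The series converges when 75 · |x − 7| < 1, giving R = 1/75.
Endpoint x = 526/75: the terms are asymptotic to a nonzero constant times 1/k, so the series diverges by limit comparison with Σ 1/k.
Check x = 524/75: convergence follows from the alternating series test (terms decrease monotonically to 0).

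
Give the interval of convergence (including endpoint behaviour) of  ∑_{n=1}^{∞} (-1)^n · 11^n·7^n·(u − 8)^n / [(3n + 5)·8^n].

Apply the ratio test: |a_{n+1}| / |a_n| = [(3n + 5)/(3(n+1) + 5)] · 11·7/8, which tends to 77/8 as n → ∞.
Hence the series converges for |u − 8| < 1/(77/8) = 8/77, so the radius of convergence is 8/77.
Check u = 624/77: the terms alternate in sign and decrease monotonically to 0 in absolute value (size ~ c/n), so the alternating series test gives convergence.
At u = 608/77: the terms behave like c/n; limit comparison with the harmonic series gives divergence.

(608/77, 624/77]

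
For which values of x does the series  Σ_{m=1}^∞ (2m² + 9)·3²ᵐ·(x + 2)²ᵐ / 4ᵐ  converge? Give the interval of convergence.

(-8/3, -4/3)

The ratio of consecutive coefficients is [(2(m+1)² + 9)/(2m² + 9)] · 9/4 → 9/4.
Successive powers of (x + 2) differ by 2, so the series converges when |x + 2|² · 9/4 < 1, i.e. |x + 2| < √(4/9) = 2/3. So R = 2/3.
When x = -4/3, the m-th term does not approach 0; divergence by the term test.
Endpoint x = -8/3: the terms do not tend to 0, so the series diverges.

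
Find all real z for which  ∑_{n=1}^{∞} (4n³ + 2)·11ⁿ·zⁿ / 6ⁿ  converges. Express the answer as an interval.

The ratio of consecutive coefficients is [(4(n+1)³ + 2)/(4n³ + 2)] · 11/6 → 11/6.
Convergence for |z| · 11/6 < 1, i.e. |z| < 6/11. So R = 6/11.
Endpoint z = 6/11: the terms have absolute value of order n³, which does not tend to 0, so the series diverges by the divergence test.
Check z = -6/11: the terms have absolute value of order n³, which does not tend to 0, so the series diverges by the divergence test.

(-6/11, 6/11)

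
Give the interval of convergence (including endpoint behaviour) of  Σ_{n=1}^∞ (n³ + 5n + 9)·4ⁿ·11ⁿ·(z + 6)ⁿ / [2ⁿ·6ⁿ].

By the ratio test, |a_{n+1}/a_n| = [((n+1)³ + 5(n+1) + 9)/(n³ + 5n + 9)] · 4·11/(2·6) → 11/3.
Convergence for |z + 6| · 11/3 < 1, i.e. |z + 6| < 3/11. So R = 3/11.
Endpoint z = -63/11: the terms have absolute value of order n³, which does not tend to 0, so the series diverges by the divergence test.
Check z = -69/11: the terms do not tend to 0, so the series diverges.

(-69/11, -63/11)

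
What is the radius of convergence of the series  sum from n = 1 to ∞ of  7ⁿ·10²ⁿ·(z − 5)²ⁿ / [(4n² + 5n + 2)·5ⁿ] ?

R = √35/70

The ratio of consecutive coefficients is [(4n² + 5n + 2)/(4(n+1)² + 5(n+1) + 2)] · 7·100/5 → 140.
Since the exponent of (z − 5) increases by 2 each term, convergence requires |z − 5|² < 1/140, hence R = √35/70.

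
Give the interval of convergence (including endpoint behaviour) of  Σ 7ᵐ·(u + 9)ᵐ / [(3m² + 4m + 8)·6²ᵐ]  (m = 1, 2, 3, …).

[-99/7, -27/7]

By the ratio test, |a_{m+1}/a_m| = [(3m² + 4m + 8)/(3(m+1)² + 4(m+1) + 8)] · 7/36 → 7/36.
Thus R = 1/(7/36) = 36/7.
When u = -27/7, the terms are on the order of 1/m², so the series converges absolutely by comparison with the p-series (p = 2 > 1).
At u = -99/7: absolute convergence follows by limit comparison with Σ 1/m².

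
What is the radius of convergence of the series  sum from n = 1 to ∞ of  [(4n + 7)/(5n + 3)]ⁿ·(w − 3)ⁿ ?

By the Cauchy root test, |a_n|^(1/n) = (4n + 7)/(5n + 3) → 4/5.
Thus R = 1/(4/5) = 5/4.

R = 5/4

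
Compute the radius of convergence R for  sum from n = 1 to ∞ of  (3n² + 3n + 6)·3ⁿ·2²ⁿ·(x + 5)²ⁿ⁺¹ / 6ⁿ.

R = √2/2

Ratio test: |a_{n+1}/a_n| = [(3(n+1)² + 3(n+1) + 6)/(3n² + 3n + 6)] · 3·4/6 → 2 as n → ∞.
Successive powers of (x + 5) differ by 2, so the series converges when |x + 5|² · 2 < 1, i.e. |x + 5| < √(1/2). So R = √2/2.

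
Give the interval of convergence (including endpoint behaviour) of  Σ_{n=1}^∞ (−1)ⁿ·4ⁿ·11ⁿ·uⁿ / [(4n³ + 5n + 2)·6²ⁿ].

[-9/11, 9/11]

Apply the ratio test: |a_{n+1}| / |a_n| = [(4n³ + 5n + 2)/(4(n+1)³ + 5(n+1) + 2)] · 4·11/36, which tends to 11/9 as n → ∞.
Hence the series converges for |u| < 1/(11/9) = 9/11, so the radius of convergence is 9/11.
When u = 9/11, absolute convergence follows by limit comparison with Σ 1/n³.
At u = -9/11: the series is dominated by a constant times Σ 1/n³, which converges (p = 3 > 1).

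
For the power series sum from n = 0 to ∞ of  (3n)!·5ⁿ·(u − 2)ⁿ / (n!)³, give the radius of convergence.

By the ratio test, |a_{n+1}/a_n| = (3n+1)·(3n+2)·(3n+3)/(n+1)³ · 5 → 135.
Thus R = 1/(135) = 1/135.

R = 1/135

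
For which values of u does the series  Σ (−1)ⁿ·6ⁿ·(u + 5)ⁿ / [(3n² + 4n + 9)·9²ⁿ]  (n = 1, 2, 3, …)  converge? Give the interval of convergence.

By the ratio test, |a_{n+1}/a_n| = [(3n² + 4n + 9)/(3(n+1)² + 4(n+1) + 9)] · 6/81 → 2/27.
Hence the series converges for |u + 5| < 1/(2/27) = 27/2, so the radius of convergence is 27/2.
Endpoint u = 17/2: the series is dominated by a constant times Σ 1/n², which converges (p = 2 > 1).
When u = -37/2, the series is dominated by a constant times Σ 1/n², which converges (p = 2 > 1).

[-37/2, 17/2]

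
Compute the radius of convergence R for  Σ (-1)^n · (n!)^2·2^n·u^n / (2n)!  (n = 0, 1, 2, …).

By the ratio test, |a_{n+1}/a_n| = (n+1)²/[(2n+1)·(2n+2)] · 2 → 1/2.
Convergence for |u| · 1/2 < 1, i.e. |u| < 2. So R = 2.

R = 2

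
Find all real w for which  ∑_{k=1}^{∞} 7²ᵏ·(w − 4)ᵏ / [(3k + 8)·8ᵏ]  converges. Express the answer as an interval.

The ratio of consecutive coefficients is [(3k + 8)/(3(k+1) + 8)] · 49/8 → 49/8.
Convergence for |w − 4| · 49/8 < 1, i.e. |w − 4| < 8/49. So R = 8/49.
At w = 204/49: the terms behave like c/k; limit comparison with the harmonic series gives divergence.
At w = 188/49: an alternating series whose terms decrease to 0 in absolute value, so it converges by the Leibniz criterion.

[188/49, 204/49)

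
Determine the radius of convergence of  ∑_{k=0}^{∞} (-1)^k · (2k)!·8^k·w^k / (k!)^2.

Ratio test: |a_{k+1}/a_k| = (2k+1)·(2k+2)/(k+1)² · 8 → 32 as k → ∞.
The series converges when 32 · |w| < 1, giving R = 1/32.

R = 1/32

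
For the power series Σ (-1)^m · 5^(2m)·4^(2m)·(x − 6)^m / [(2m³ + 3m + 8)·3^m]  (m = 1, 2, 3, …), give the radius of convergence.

R = 3/400

By the ratio test, |a_{m+1}/a_m| = [(2m³ + 3m + 8)/(2(m+1)³ + 3(m+1) + 8)] · 25·16/3 → 400/3.
Convergence for |x − 6| · 400/3 < 1, i.e. |x − 6| < 3/400. So R = 3/400.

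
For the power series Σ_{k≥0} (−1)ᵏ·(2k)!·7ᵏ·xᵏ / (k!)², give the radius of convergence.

R = 1/28

Apply the ratio test: |a_{k+1}| / |a_k| = (2k+1)·(2k+2)/(k+1)² · 7, which tends to 28 as k → ∞.
Hence the series converges for |x| < 1/(28) = 1/28, so the radius of convergence is 1/28.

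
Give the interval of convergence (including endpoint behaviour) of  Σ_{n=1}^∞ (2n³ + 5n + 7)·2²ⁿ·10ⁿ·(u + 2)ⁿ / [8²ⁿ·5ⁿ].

(-10, 6)

By the ratio test, |a_{n+1}/a_n| = [(2(n+1)³ + 5(n+1) + 7)/(2n³ + 5n + 7)] · 4·10/(64·5) → 1/8.
The series converges when 1/8 · |u + 2| < 1, giving R = 8.
Endpoint u = 6: the terms have absolute value of order n³, which does not tend to 0, so the series diverges by the divergence test.
Check u = -10: the n-th term does not approach 0; divergence by the term test.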